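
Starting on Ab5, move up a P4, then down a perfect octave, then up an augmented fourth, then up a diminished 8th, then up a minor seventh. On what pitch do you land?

Fb7

Ab5 up a perfect fourth → Db6 (5 semitones).
A perfect octave down from Db6 is Db5.
Up an augmented fourth from Db5: G5 (6 semitones up).
Up a diminished octave from G5: Gb6 (11 semitones up).
Gb6 up a minor seventh → Fb7 (10 semitones).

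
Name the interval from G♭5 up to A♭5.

G to A spans two letter names (G-A), so the interval is some kind of second.
Gb5 to Ab5 is 2 semitones, matching the major second exactly, so the quality is major.

major second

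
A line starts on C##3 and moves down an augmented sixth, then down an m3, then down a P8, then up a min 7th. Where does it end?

B1

Down an augmented sixth from C##3: E2 (10 semitones down).
A minor third down from E2 is C#2.
A perfect octave down from C#2 is C#1.
Up a minor seventh from C#1: B1 (10 semitones up).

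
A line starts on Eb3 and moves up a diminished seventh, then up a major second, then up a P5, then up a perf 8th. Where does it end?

Bbb5

A diminished seventh up from Eb3 is Dbb4.
A major second up from Dbb4 is Ebb4.
Ebb4 up a perfect fifth → Bbb4 (7 semitones).
A perfect octave up from Bbb4 is Bbb5.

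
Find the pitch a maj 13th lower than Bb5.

Counting six letter names plus an octave down from B lands on D.
Moving 21 semitones down from Bb5 (the size of a major thirteenth) reaches Db4.

Db4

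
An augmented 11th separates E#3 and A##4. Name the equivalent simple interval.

Each octave removed subtracts seven from the number: 11 − 7 = 4.
So an augmented eleventh is an octave plus an augmented fourth. The quality is unchanged.

augmented fourth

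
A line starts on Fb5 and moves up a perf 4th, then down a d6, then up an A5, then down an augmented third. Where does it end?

A perfect fourth up from Fb5 is Bbb5.
Bbb5 down a diminished sixth → D5 (7 semitones).
An augmented fifth up from D5 is A#5.
An augmented third down from A#5 is F5.

F5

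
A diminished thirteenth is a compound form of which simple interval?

diminished sixth

Take out an octave (7 from the number): 13 − 7 = 6.
That makes a diminished thirteenth a compound diminished sixth — an octave plus a diminished sixth.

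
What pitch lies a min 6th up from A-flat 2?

Counting six letter names up from A lands on F.
A minor sixth spans 8 semitones, so from Ab2 the target pitch is Fb3.

F-flat 3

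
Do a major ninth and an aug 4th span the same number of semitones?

A major ninth is 14 semitones but an augmented fourth is 6 semitones — different sizes.

No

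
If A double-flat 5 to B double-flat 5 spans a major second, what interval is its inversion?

minor 7th

Interval numbers invert to sum to nine: 2 + 7 = 9, so a second inverts to a seventh.
The quality also flips — major becomes minor — giving a minor seventh.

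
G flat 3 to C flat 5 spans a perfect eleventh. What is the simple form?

Subtracting seven from the interval number removes an octave: 11 − 7 = 4.
That makes a perfect eleventh a compound perfect fourth — an octave plus a perfect fourth.

P4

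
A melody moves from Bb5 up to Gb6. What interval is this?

minor sixth

B to G spans six letter names (B-C-D-E-F-G), so the interval is some kind of sixth.
A major sixth would be 9 semitones, but Bb5 to Gb6 is 8 — one semitone narrower, making it a minor sixth.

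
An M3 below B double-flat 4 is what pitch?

Three letter names down from B: G.
A major third is 4 semitones; 4 semitones down from Bbb4 gives Gbb4.

G double-flat 4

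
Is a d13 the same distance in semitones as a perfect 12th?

Yes

A diminished thirteenth = 19 semitones = a perfect twelfth; enharmonically equal.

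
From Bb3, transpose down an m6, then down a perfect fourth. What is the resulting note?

A2

Down a minor sixth from Bb3: D3 (8 semitones down).
A perfect fourth down from D3 is A2.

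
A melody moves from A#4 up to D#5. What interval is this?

perfect fourth

A to D spans four letter names (A-B-C-D): a fourth.
Counting semitones, A#4→D#5 is 5, which is the perfect fourth.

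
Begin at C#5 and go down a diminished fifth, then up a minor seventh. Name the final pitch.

A diminished fifth down from C#5 is F##4.
A minor seventh up from F##4 is E#5.

E#5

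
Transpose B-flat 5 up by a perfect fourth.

E-flat 6

The fourth takes the letter from B up to E.
A perfect fourth spans 5 semitones, so from Bb5 the target pitch is Eb6.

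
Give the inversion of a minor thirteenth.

major third

First reduce the compound minor thirteenth to its simple form, a minor sixth.
Inverted interval numbers add to nine, so a sixth pairs with a third (6 + 3 = 9).
And minor becomes major under inversion, so we get a major third.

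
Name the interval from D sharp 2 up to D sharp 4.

D to D is the same letter name, plus 2 octaves: a fifteenth.
Counting semitones, D#2→D#4 is 24, which is the perfect fifteenth.
(Equivalently, a compound perfect octave: a perfect octave plus an octave.)

perfect fifteenth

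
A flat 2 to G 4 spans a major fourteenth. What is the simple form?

Each octave removed subtracts seven from the number: 14 − 7 = 7.
Quality carries through unchanged, so the simple form is a major seventh.

M7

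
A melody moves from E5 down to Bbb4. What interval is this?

doubly augmented fourth

Descending from E5 to Bbb4 is the same interval as ascending Bbb4 to E5.
B to E spans four letter names (B-C-D-E): a fourth.
Bbb4 to E5 spans 7 semitones — two semitones wider than the perfect fourth (5) — giving a doubly augmented fourth.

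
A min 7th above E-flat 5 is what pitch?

Seven letter names up from E: D.
A minor seventh spans 10 semitones, so from Eb5 the target pitch is Db6.

D-flat 6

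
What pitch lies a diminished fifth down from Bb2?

E2

Five letter names down from B: E.
A diminished fifth is 6 semitones; 6 semitones down from Bb2 gives E2.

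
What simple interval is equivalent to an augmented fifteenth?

A8

Subtracting seven from the interval number removes an octave: 15 − 7 = 8.
So an augmented fifteenth is an octave plus an augmented octave. The quality is unchanged.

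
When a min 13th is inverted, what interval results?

major 3rd

First reduce the compound minor thirteenth to its simple form, a minor sixth.
Interval numbers invert to sum to nine: 6 + 3 = 9, so a sixth inverts to a third.
Quality inverts too: minor becomes major. That makes the inversion a major third.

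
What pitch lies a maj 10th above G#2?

Counting three letter names plus an octave up from G lands on B.
A major tenth spans 16 semitones, so from G#2 the target pitch is B#3.

B#3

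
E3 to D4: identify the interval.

E to D spans seven letter names (E-F-G-A-B-C-D), so the interval is some kind of seventh.
At 10 semitones, E3→D4 falls one short of a major seventh: minor.

minor seventh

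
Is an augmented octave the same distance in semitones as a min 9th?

An augmented octave spans 13 semitones, and a minor ninth also spans 13 semitones — they're enharmonic.

Yes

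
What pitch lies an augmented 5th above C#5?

Counting five letter names up from C lands on G.
An augmented fifth spans 8 semitones, so from C#5 the target pitch is G##5.

G##5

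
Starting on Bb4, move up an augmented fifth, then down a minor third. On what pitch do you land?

D#5

Up an augmented fifth from Bb4: F#5 (8 semitones up).
Down a minor third from F#5: D#5 (3 semitones down).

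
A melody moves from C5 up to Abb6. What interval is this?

d13

C to A spans six letter names (C-D-E-F-G-A), plus an octave, so the interval is some kind of thirteenth.
The major thirteenth is 21 semitones; here we have 19, two semitones narrower: diminished.
(Equivalently, a compound diminished sixth: a diminished sixth plus an octave.)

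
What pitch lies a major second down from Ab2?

Gb2

Counting two letter names down from A lands on G.
A major second spans 2 semitones, so from Ab2 the target pitch is Gb2.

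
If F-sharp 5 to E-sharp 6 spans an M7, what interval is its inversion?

The rule of nine gives the new number: 9 − 7 = 2, so a seventh becomes a second.
And major becomes minor under inversion, so we get a minor second.

minor 2nd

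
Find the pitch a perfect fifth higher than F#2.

C#3

Five letter names up from F: C.
A perfect fifth spans 7 semitones, so from F#2 the target pitch is C#3.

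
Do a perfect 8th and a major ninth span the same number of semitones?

No

12 semitones (perfect octave) vs 14 semitones (major ninth): not equal.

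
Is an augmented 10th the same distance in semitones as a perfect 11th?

An augmented tenth = 17 semitones = a perfect eleventh; enharmonically equal.

Yes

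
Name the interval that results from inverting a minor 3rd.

Interval numbers invert to sum to nine: 3 + 6 = 9, so a third inverts to a sixth.
The quality also flips — minor becomes major — giving a major sixth.

major 6th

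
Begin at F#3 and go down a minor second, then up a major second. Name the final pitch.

F##3

Down a minor second from F#3: E#3 (1 semitone down).
E#3 up a major second → F##3 (2 semitones).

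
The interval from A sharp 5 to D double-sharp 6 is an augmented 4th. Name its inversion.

diminished 5th

Inverted interval numbers add to nine, so a fourth pairs with a fifth (4 + 5 = 9).
And augmented becomes diminished under inversion, so we get a diminished fifth.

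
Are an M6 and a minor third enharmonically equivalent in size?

A major sixth is 9 semitones but a minor third is 3 semitones — different sizes.

No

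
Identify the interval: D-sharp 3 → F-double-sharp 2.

Descending from D#3 to F##2 is the same interval as ascending F##2 to D#3.
F to D spans six letter names (F-G-A-B-C-D), so the interval is some kind of sixth.
At 8 semitones, F##2→D#3 falls one short of a major sixth: minor.

minor 6th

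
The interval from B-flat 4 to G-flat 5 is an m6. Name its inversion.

The rule of nine gives the new number: 9 − 6 = 3, so a sixth becomes a third.
The quality also flips — minor becomes major — giving a major third.

major third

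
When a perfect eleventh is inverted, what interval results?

P5

First reduce the compound perfect eleventh to its simple form, a perfect fourth.
Inverted interval numbers add to nine, so a fourth pairs with a fifth (4 + 5 = 9).
Quality inverts too: perfect stays perfect. That makes the inversion a perfect fifth.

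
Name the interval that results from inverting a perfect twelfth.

First reduce the compound perfect twelfth to its simple form, a perfect fifth.
Inverted interval numbers add to nine, so a fifth pairs with a fourth (5 + 4 = 9).
And perfect stays perfect under inversion, so we get a perfect fourth.

P4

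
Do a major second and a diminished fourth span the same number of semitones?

A major second spans 2 semitones; a diminished fourth spans 4 semitones. They differ by 2.

No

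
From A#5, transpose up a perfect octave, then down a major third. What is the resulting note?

F#6

Up a perfect octave from A#5: A#6 (12 semitones up).
A major third down from A#6 is F#6.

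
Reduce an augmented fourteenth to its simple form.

A7

Subtracting seven from the interval number removes an octave: 14 − 7 = 7.
Quality carries through unchanged, so the simple form is an augmented seventh.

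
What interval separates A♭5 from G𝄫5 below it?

Descending from Ab5 to Gbb5 is the same interval as ascending Gbb5 to Ab5.
G to A spans two letter names (G-A): a second.
A major second would be 2 semitones; Gbb5 to Ab5 is 3, one semitone wider, so the interval is augmented.

augmented second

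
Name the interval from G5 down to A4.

minor 7th

Descending from G5 to A4 is the same interval as ascending A4 to G5.
A to G spans seven letter names (A-B-C-D-E-F-G): a seventh.
A major seventh would be 11 semitones, but A4 to G5 is 10 — one semitone narrower, making it a minor seventh.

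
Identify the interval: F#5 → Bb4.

A5

Descending from F#5 to Bb4 is the same interval as ascending Bb4 to F#5.
B to F spans five letter names (B-C-D-E-F): a fifth.
The perfect fifth is 7 semitones; here we have 8, one semitone wider: augmented.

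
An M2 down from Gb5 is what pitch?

Two letter names down from G: F.
A major second is 2 semitones; 2 semitones down from Gb5 gives Fb5.

Fb5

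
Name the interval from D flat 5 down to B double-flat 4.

major 3rd

Descending from Db5 to Bbb4 is the same interval as ascending Bbb4 to Db5.
B to D spans three letter names (B-C-D), so the interval is some kind of third.
The major third spans 4 semitones, and Bbb4 to Db5 is exactly 4 semitones — so this is a major third.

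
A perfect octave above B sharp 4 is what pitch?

B sharp 5

For an octave the letter name doesn't change: still B, an octave up.
A perfect octave spans 12 semitones, so from B#4 the target pitch is B#5.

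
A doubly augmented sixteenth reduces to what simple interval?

Each octave removed subtracts seven from the number: 16 − 14 = 2.
Quality carries through unchanged, so the simple form is a doubly augmented second.

doubly augmented second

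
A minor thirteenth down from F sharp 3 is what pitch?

A sharp 1

The thirteenth's letter: F down six letter names plus an octave → A.
A minor thirteenth is 20 semitones; 20 semitones down from F#3 gives A#1.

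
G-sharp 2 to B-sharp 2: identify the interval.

G to B spans three letter names (G-A-B), so the interval is some kind of third.
The major third spans 4 semitones, and G#2 to B#2 is exactly 4 semitones — so this is a major third.

major third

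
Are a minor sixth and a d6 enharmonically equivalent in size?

A minor sixth spans 8 semitones; a diminished sixth spans 7 semitones. They differ by 1.

No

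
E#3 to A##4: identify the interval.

augmented 11th

E to A spans four letter names (E-F-G-A), plus an octave: an eleventh.
The perfect eleventh is 17 semitones; here we have 18, one semitone wider: augmented.
(Equivalently, a compound augmented fourth: an augmented fourth plus an octave.)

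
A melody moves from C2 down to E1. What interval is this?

Descending from C2 to E1 is the same interval as ascending E1 to C2.
E to C spans six letter names (E-F-G-A-B-C): a sixth.
At 8 semitones, E1→C2 falls one short of a major sixth: minor.

minor 6th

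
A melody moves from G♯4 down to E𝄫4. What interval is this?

Descending from G#4 to Ebb4 is the same interval as ascending Ebb4 to G#4.
E to G spans three letter names (E-F-G) — that makes it a third of some quality.
The major third is 4 semitones; here we have 6, two semitones wider: doubly augmented.

doubly augmented third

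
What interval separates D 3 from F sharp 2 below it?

Descending from D3 to F#2 is the same interval as ascending F#2 to D3.
F to D spans six letter names (F-G-A-B-C-D) — that makes it a sixth of some quality.
A major sixth would be 9 semitones, but F#2 to D3 is 8 — one semitone narrower, making it a minor sixth.

minor sixth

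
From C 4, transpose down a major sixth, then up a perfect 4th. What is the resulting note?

A major sixth down from C4 is Eb3.
Eb3 up a perfect fourth → Ab3 (5 semitones).

A flat 3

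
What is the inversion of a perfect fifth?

perfect 4th

The rule of nine gives the new number: 9 − 5 = 4, so a fifth becomes a fourth.
Quality inverts too: perfect stays perfect. That makes the inversion a perfect fourth.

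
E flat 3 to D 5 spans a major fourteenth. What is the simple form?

Each octave removed subtracts seven from the number: 14 − 7 = 7.
That makes a major fourteenth a compound major seventh — an octave plus a major seventh.

major seventh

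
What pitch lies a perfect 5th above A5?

The fifth takes the letter from A up to E.
A perfect fifth spans 7 semitones, so from A5 the target pitch is E6.

E6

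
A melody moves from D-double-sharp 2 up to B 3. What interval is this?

D to B spans six letter names (D-E-F-G-A-B), plus an octave, so the interval is some kind of thirteenth.
A major thirteenth would be 21 semitones; D##2 to B3 is 19, two semitones narrower, so the interval is diminished.
(Equivalently, a compound diminished sixth: a diminished sixth plus an octave.)

diminished 13th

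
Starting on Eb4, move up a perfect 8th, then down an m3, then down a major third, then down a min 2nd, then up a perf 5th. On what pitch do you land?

D5

Up a perfect octave from Eb4: Eb5 (12 semitones up).
Eb5 down a minor third → C5 (3 semitones).
Down a major third from C5: Ab4 (4 semitones down).
A minor second down from Ab4 is G4.
Up a perfect fifth from G4: D5 (7 semitones up).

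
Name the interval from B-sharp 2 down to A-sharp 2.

Descending from B#2 to A#2 is the same interval as ascending A#2 to B#2.
A to B spans two letter names (A-B): a second.
Counting semitones, A#2→B#2 is 2, which is the major second.

M2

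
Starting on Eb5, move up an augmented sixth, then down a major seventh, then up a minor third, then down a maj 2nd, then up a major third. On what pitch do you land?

G5

Eb5 up an augmented sixth → C#6 (10 semitones).
A major seventh down from C#6 is D5.
Up a minor third from D5: F5 (3 semitones up).
A major second down from F5 is Eb5.
Eb5 up a major third → G5 (4 semitones).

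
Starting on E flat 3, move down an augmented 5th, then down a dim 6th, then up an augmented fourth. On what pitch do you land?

F sharp 2

Eb3 down an augmented fifth → Abb2 (8 semitones).
Abb2 down a diminished sixth → C2 (7 semitones).
Up an augmented fourth from C2: F#2 (6 semitones up).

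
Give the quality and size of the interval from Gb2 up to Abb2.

minor 2nd

G to A spans two letter names (G-A): a second.
Gb2 to Abb2 is 1 semitone, a half step short of the major second (2), so this is minor.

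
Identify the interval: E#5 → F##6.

major ninth

E to F spans two letter names (E-F), plus an octave, so the interval is some kind of ninth.
E#5 to F##6 is 14 semitones, matching the major ninth exactly, so the quality is major.
(Equivalently, a compound major second: a major second plus an octave.)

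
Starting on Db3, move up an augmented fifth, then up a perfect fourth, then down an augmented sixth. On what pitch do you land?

Up an augmented fifth from Db3: A3 (8 semitones up).
A3 up a perfect fourth → D4 (5 semitones).
D4 down an augmented sixth → Fb3 (10 semitones).

Fb3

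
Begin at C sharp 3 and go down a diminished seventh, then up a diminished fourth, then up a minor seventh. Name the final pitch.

Down a diminished seventh from C#3: D##2 (9 semitones down).
D##2 up a diminished fourth → G#2 (4 semitones).
Up a minor seventh from G#2: F#3 (10 semitones up).

F sharp 3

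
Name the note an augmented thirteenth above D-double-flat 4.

Six letters up from D (plus an octave) reaches B.
Moving 22 semitones up from Dbb4 (the size of an augmented thirteenth) reaches Bb5.

B-flat 5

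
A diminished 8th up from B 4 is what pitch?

B-flat 5

The letter stays B (same as the start), shifted an octave up.
A diminished octave spans 11 semitones, so from B4 the target pitch is Bb5.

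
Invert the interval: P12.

perfect 4th

First reduce the compound perfect twelfth to its simple form, a perfect fifth.
The rule of nine gives the new number: 9 − 5 = 4, so a fifth becomes a fourth.
The quality also flips — perfect stays perfect — giving a perfect fourth.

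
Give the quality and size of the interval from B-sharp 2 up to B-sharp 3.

B to B is the same letter name, plus an octave, so the interval is some kind of octave.
The perfect octave spans 12 semitones, and B#2 to B#3 is exactly 12 semitones — so this is a perfect octave.

perfect 8th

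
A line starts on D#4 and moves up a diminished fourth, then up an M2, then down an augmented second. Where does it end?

Up a diminished fourth from D#4: G4 (4 semitones up).
G4 up a major second → A4 (2 semitones).
Down an augmented second from A4: Gb4 (3 semitones down).

Gb4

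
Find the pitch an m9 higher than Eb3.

Counting two letter names plus an octave up from E lands on F.
A minor ninth spans 13 semitones, so from Eb3 the target pitch is Fb4.

Fb4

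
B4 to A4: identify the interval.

Descending from B4 to A4 is the same interval as ascending A4 to B4.
A to B spans two letter names (A-B), so the interval is some kind of second.
Counting semitones, A4→B4 is 2, which is the major second.

M2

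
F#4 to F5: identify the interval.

F to F is the same letter name, plus an octave, so the interval is some kind of octave.
F#4 to F5 spans 11 semitones — one semitone narrower than the perfect octave (12) — giving a diminished octave.

diminished octave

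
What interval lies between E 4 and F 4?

minor second

E to F spans two letter names (E-F) — that makes it a second of some quality.
A major second would be 2 semitones, but E4 to F4 is 1 — one semitone narrower, making it a minor second.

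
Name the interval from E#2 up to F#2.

m2

E to F spans two letter names (E-F), so the interval is some kind of second.
E#2 to F#2 is 1 semitone, a half step short of the major second (2), so this is minor.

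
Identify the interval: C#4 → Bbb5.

C to B spans seven letter names (C-D-E-F-G-A-B), plus an octave: a fourteenth.
A major fourteenth would be 23 semitones; C#4 to Bbb5 is 20, three semitones narrower, so the interval is doubly diminished.
(Equivalently, a compound doubly diminished seventh: a doubly diminished seventh plus an octave.)

dd14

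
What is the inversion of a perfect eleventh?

First reduce the compound perfect eleventh to its simple form, a perfect fourth.
The rule of nine gives the new number: 9 − 4 = 5, so a fourth becomes a fifth.
The quality also flips — perfect stays perfect — giving a perfect fifth.

perfect fifth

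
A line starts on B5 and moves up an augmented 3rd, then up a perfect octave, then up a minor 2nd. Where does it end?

E#7

B5 up an augmented third → D##6 (5 semitones).
D##6 up a perfect octave → D##7 (12 semitones).
A minor second up from D##7 is E#7.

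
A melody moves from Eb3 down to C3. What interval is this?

Descending from Eb3 to C3 is the same interval as ascending C3 to Eb3.
C to E spans three letter names (C-D-E) — that makes it a third of some quality.
A major third would be 4 semitones, but C3 to Eb3 is 3 — one semitone narrower, making it a minor third.

minor third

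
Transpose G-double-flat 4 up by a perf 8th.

G-double-flat 5

An octave keeps the letter name G, an octave up from G.
A perfect octave is 12 semitones; 12 semitones up from Gbb4 gives Gbb5.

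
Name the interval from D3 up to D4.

perfect 8th

D to D is the same letter name, plus an octave — that makes it an octave of some quality.
The perfect octave spans 12 semitones, and D3 to D4 is exactly 12 semitones — so this is a perfect octave.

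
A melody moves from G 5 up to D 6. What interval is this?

perfect 5th

G to D spans five letter names (G-A-B-C-D): a fifth.
Counting semitones, G5→D6 is 7, which is the perfect fifth.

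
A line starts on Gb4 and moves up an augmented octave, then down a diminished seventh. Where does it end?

Gb4 up an augmented octave → G5 (13 semitones).
Down a diminished seventh from G5: A#4 (9 semitones down).

A#4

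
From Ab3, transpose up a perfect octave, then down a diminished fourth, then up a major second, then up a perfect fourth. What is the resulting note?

Up a perfect octave from Ab3: Ab4 (12 semitones up).
A diminished fourth down from Ab4 is E4.
Up a major second from E4: F#4 (2 semitones up).
F#4 up a perfect fourth → B4 (5 semitones).

B4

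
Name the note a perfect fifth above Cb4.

Five letter names up from C: G.
A perfect fifth spans 7 semitones, so from Cb4 the target pitch is Gb4.

Gb4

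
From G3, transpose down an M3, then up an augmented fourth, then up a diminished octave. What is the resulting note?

G3 down a major third → Eb3 (4 semitones).
An augmented fourth up from Eb3 is A3.
A diminished octave up from A3 is Ab4.

Ab4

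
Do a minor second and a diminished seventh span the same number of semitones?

A minor second spans 1 semitone; a diminished seventh spans 9 semitones. They differ by 8.

No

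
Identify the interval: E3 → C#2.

Descending from E3 to C#2 is the same interval as ascending C#2 to E3.
C to E spans three letter names (C-D-E), plus an octave: a tenth.
At 15 semitones, C#2→E3 falls one short of a major tenth: minor.
(Equivalently, a compound minor third: a minor third plus an octave.)

minor 10th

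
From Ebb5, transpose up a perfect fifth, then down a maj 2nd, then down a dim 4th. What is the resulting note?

Eb5

Up a perfect fifth from Ebb5: Bbb5 (7 semitones up).
Bbb5 down a major second → Abb5 (2 semitones).
Down a diminished fourth from Abb5: Eb5 (4 semitones down).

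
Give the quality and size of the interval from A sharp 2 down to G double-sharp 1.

Descending from A#2 to G##1 is the same interval as ascending G##1 to A#2.
G to A spans two letter names (G-A), plus an octave, so the interval is some kind of ninth.
At 13 semitones, G##1→A#2 falls one short of a major ninth: minor.
(Equivalently, a compound minor second: a minor second plus an octave.)

minor ninth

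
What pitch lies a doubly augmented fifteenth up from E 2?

E-double-sharp 4

A fifteenth keeps the letter name E, two octaves up from E.
A doubly augmented fifteenth is 26 semitones; 26 semitones up from E2 gives E##4.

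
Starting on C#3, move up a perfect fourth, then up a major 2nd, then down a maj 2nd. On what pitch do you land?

Up a perfect fourth from C#3: F#3 (5 semitones up).
A major second up from F#3 is G#3.
G#3 down a major second → F#3 (2 semitones).

F#3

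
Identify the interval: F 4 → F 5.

F to F is the same letter name, plus an octave: an octave.
Counting semitones, F4→F5 is 12, which is the perfect octave.

perfect octave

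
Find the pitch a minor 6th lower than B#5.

Counting six letter names down from B lands on D.
A minor sixth spans 8 semitones, so from B#5 the target pitch is D##5.

D##5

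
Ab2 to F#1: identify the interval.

Descending from Ab2 to F#1 is the same interval as ascending F#1 to Ab2.
F to A spans three letter names (F-G-A), plus an octave — that makes it a tenth of some quality.
A major tenth would be 16 semitones; F#1 to Ab2 is 14, two semitones narrower, so the interval is diminished.
(Equivalently, a compound diminished third: a diminished third plus an octave.)

d10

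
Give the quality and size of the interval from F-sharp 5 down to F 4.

augmented octave

Descending from F#5 to F4 is the same interval as ascending F4 to F#5.
F to F is the same letter name, plus an octave: an octave.
F4 to F#5 spans 13 semitones — one semitone wider than the perfect octave (12) — giving an augmented octave.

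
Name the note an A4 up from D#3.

Counting four letter names up from D lands on G.
Moving 6 semitones up from D#3 (the size of an augmented fourth) reaches G##3.

G##3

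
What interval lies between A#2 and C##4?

A to C spans three letter names (A-B-C), plus an octave: a tenth.
Counting semitones, A#2→C##4 is 16, which is the major tenth.
(Equivalently, a compound major third: a major third plus an octave.)

M10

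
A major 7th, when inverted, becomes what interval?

Inverted interval numbers add to nine, so a seventh pairs with a second (7 + 2 = 9).
Quality inverts too: major becomes minor. That makes the inversion a minor second.

m2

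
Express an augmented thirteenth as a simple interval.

augmented 6th

Take out an octave (7 from the number): 13 − 7 = 6.
Quality carries through unchanged, so the simple form is an augmented sixth.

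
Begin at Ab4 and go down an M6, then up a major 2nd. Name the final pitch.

Db4

A major sixth down from Ab4 is Cb4.
Cb4 up a major second → Db4 (2 semitones).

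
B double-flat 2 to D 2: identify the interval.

Descending from Bbb2 to D2 is the same interval as ascending D2 to Bbb2.
D to B spans six letter names (D-E-F-G-A-B), so the interval is some kind of sixth.
The major sixth is 9 semitones; here we have 7, two semitones narrower: diminished.

diminished sixth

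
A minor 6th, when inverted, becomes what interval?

M3

The rule of nine gives the new number: 9 − 6 = 3, so a sixth becomes a third.
Quality inverts too: minor becomes major. That makes the inversion a major third.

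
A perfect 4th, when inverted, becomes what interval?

P5

The rule of nine gives the new number: 9 − 4 = 5, so a fourth becomes a fifth.
Quality inverts too: perfect stays perfect. That makes the inversion a perfect fifth.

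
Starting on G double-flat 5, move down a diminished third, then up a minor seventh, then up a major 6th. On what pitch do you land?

Gbb5 down a diminished third → Eb5 (2 semitones).
A minor seventh up from Eb5 is Db6.
Up a major sixth from Db6: Bb6 (9 semitones up).

B flat 6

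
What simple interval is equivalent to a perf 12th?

perfect 5th

Each octave removed subtracts seven from the number: 12 − 7 = 5.
So a perfect twelfth is an octave plus a perfect fifth. The quality is unchanged.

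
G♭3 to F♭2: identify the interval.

Descending from Gb3 to Fb2 is the same interval as ascending Fb2 to Gb3.
F to G spans two letter names (F-G), plus an octave: a ninth.
Counting semitones, Fb2→Gb3 is 14, which is the major ninth.
(Equivalently, a compound major second: a major second plus an octave.)

major ninth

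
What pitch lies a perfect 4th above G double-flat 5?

C double-flat 6

Four letter names up from G: C.
Moving 5 semitones up from Gbb5 (the size of a perfect fourth) reaches Cbb6.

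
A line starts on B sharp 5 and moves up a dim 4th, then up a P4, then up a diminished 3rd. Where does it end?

C flat 7

A diminished fourth up from B#5 is E6.
A perfect fourth up from E6 is A6.
A6 up a diminished third → Cb7 (2 semitones).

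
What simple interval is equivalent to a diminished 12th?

d5

Each octave removed subtracts seven from the number: 12 − 7 = 5.
That makes a diminished twelfth a compound diminished fifth — an octave plus a diminished fifth.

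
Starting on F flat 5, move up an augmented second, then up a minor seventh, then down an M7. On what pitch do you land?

Up an augmented second from Fb5: G5 (3 semitones up).
A minor seventh up from G5 is F6.
A major seventh down from F6 is Gb5.

G flat 5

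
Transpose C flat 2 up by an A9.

D 3

Counting two letter names plus an octave up from C lands on D.
An augmented ninth spans 15 semitones, so from Cb2 the target pitch is D3.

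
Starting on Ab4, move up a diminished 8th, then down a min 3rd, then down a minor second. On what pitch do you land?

Eb5

Ab4 up a diminished octave → Abb5 (11 semitones).
Abb5 down a minor third → Fb5 (3 semitones).
A minor second down from Fb5 is Eb5.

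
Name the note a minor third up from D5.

The third takes the letter from D up to F.
Moving 3 semitones up from D5 (the size of a minor third) reaches F5.

F5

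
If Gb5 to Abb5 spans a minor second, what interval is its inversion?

major seventh

The rule of nine gives the new number: 9 − 2 = 7, so a second becomes a seventh.
Quality inverts too: minor becomes major. That makes the inversion a major seventh.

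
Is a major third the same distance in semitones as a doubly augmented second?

A major third spans 4 semitones, and a doubly augmented second also spans 4 semitones — they're enharmonic.

Yes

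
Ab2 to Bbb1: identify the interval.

Descending from Ab2 to Bbb1 is the same interval as ascending Bbb1 to Ab2.
B to A spans seven letter names (B-C-D-E-F-G-A): a seventh.
Counting semitones, Bbb1→Ab2 is 11, which is the major seventh.

major seventh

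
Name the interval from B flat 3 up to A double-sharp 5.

B to A spans seven letter names (B-C-D-E-F-G-A), plus an octave — that makes it a fourteenth of some quality.
The major fourteenth is 23 semitones; here we have 25, two semitones wider: doubly augmented.
(Equivalently, a compound doubly augmented seventh: a doubly augmented seventh plus an octave.)

AA14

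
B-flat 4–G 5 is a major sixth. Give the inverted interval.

m3

Interval numbers invert to sum to nine: 6 + 3 = 9, so a sixth inverts to a third.
The quality also flips — major becomes minor — giving a minor third.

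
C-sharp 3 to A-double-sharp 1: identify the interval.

Descending from C#3 to A##1 is the same interval as ascending A##1 to C#3.
A to C spans three letter names (A-B-C), plus an octave: a tenth.
The major tenth is 16 semitones; here we have 14, two semitones narrower: diminished.
(Equivalently, a compound diminished third: a diminished third plus an octave.)

diminished tenth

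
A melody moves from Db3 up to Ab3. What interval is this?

D to A spans five letter names (D-E-F-G-A), so the interval is some kind of fifth.
The perfect fifth spans 7 semitones, and Db3 to Ab3 is exactly 7 semitones — so this is a perfect fifth.

P5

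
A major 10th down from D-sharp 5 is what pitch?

B 3

Counting three letter names plus an octave down from D lands on B.
Moving 16 semitones down from D#5 (the size of a major tenth) reaches B3.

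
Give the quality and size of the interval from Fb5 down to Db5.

Descending from Fb5 to Db5 is the same interval as ascending Db5 to Fb5.
D to F spans three letter names (D-E-F) — that makes it a third of some quality.
A major third would be 4 semitones, but Db5 to Fb5 is 3 — one semitone narrower, making it a minor third.

minor 3rd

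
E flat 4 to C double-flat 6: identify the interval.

diminished thirteenth

E to C spans six letter names (E-F-G-A-B-C), plus an octave: a thirteenth.
A major thirteenth would be 21 semitones; Eb4 to Cbb6 is 19, two semitones narrower, so the interval is diminished.
(Equivalently, a compound diminished sixth: a diminished sixth plus an octave.)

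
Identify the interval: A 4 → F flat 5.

diminished sixth

A to F spans six letter names (A-B-C-D-E-F), so the interval is some kind of sixth.
A major sixth would be 9 semitones; A4 to Fb5 is 7, two semitones narrower, so the interval is diminished.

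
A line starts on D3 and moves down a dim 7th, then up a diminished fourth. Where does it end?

A2

D3 down a diminished seventh → E#2 (9 semitones).
Up a diminished fourth from E#2: A2 (4 semitones up).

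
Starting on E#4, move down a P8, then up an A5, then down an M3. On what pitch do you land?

E#4 down a perfect octave → E#3 (12 semitones).
Up an augmented fifth from E#3: B##3 (8 semitones up).
B##3 down a major third → G##3 (4 semitones).

G##3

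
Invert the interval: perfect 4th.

Interval numbers invert to sum to nine: 4 + 5 = 9, so a fourth inverts to a fifth.
Quality inverts too: perfect stays perfect. That makes the inversion a perfect fifth.

P5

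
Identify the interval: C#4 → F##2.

Descending from C#4 to F##2 is the same interval as ascending F##2 to C#4.
F to C spans five letter names (F-G-A-B-C), plus an octave: a twelfth.
The perfect twelfth is 19 semitones; here we have 18, one semitone narrower: diminished.
(Equivalently, a compound diminished fifth: a diminished fifth plus an octave.)

diminished twelfth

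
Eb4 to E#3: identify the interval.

dd8

Descending from Eb4 to E#3 is the same interval as ascending E#3 to Eb4.
E to E is the same letter name, plus an octave, so the interval is some kind of octave.
A perfect octave would be 12 semitones; E#3 to Eb4 is 10, two semitones narrower, so the interval is doubly diminished.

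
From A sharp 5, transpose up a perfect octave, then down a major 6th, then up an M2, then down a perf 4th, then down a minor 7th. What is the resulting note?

B sharp 4

A#5 up a perfect octave → A#6 (12 semitones).
A major sixth down from A#6 is C#6.
C#6 up a major second → D#6 (2 semitones).
D#6 down a perfect fourth → A#5 (5 semitones).
A minor seventh down from A#5 is B#4.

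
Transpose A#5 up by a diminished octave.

An octave keeps the letter name A, an octave up from A.
A diminished octave spans 11 semitones, so from A#5 the target pitch is A6.

A6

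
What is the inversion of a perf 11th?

First reduce the compound perfect eleventh to its simple form, a perfect fourth.
Inverted interval numbers add to nine, so a fourth pairs with a fifth (4 + 5 = 9).
And perfect stays perfect under inversion, so we get a perfect fifth.

perfect fifth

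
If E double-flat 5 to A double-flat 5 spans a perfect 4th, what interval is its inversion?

Inverted interval numbers add to nine, so a fourth pairs with a fifth (4 + 5 = 9).
The quality also flips — perfect stays perfect — giving a perfect fifth.

perfect 5th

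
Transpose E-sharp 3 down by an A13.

Counting six letter names plus an octave down from E lands on G.
An augmented thirteenth is 22 semitones; 22 semitones down from E#3 gives G1.

G 1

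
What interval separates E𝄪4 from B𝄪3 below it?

perfect fourth

Descending from E##4 to B##3 is the same interval as ascending B##3 to E##4.
B to E spans four letter names (B-C-D-E) — that makes it a fourth of some quality.
Counting semitones, B##3→E##4 is 5, which is the perfect fourth.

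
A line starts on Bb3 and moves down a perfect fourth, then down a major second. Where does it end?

A perfect fourth down from Bb3 is F3.
F3 down a major second → Eb3 (2 semitones).

Eb3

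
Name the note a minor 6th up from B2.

The sixth takes the letter from B up to G.
A minor sixth spans 8 semitones, so from B2 the target pitch is G3.

G3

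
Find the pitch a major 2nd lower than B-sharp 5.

A-sharp 5

The second takes the letter from B down to A.
A major second spans 2 semitones, so from B#5 the target pitch is A#5.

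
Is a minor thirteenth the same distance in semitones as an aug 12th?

Yes

A minor thirteenth = 20 semitones = an augmented twelfth; enharmonically equal.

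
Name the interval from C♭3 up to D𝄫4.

m9

C to D spans two letter names (C-D), plus an octave: a ninth.
A major ninth would be 14 semitones, but Cb3 to Dbb4 is 13 — one semitone narrower, making it a minor ninth.
(Equivalently, a compound minor second: a minor second plus an octave.)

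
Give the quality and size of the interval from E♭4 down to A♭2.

perfect twelfth

Descending from Eb4 to Ab2 is the same interval as ascending Ab2 to Eb4.
A to E spans five letter names (A-B-C-D-E), plus an octave — that makes it a twelfth of some quality.
Counting semitones, Ab2→Eb4 is 19, which is the perfect twelfth.
(Equivalently, a compound perfect fifth: a perfect fifth plus an octave.)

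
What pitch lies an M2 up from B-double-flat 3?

C-flat 4

Two letter names up from B: C.
A major second spans 2 semitones, so from Bbb3 the target pitch is Cb4.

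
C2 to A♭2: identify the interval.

minor sixth

C to A spans six letter names (C-D-E-F-G-A): a sixth.
A major sixth would be 9 semitones, but C2 to Ab2 is 8 — one semitone narrower, making it a minor sixth.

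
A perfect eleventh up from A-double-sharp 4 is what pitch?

D-double-sharp 6

Counting four letter names plus an octave up from A lands on D.
Moving 17 semitones up from A##4 (the size of a perfect eleventh) reaches D##6.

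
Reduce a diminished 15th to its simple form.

d8

Each octave removed subtracts seven from the number: 15 − 7 = 8.
That makes a diminished fifteenth a compound diminished octave — an octave plus a diminished octave.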